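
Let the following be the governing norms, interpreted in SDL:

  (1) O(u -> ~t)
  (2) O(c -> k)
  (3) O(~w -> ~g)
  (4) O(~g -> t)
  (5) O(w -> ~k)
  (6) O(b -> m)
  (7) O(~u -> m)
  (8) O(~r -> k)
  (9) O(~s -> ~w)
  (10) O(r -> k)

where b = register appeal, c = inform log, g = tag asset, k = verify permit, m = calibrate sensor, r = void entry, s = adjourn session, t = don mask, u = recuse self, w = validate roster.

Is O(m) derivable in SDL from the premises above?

Premises 10 and 8 are O(r -> k) and O(~r -> k); every ideal world satisfies r or ~r, so in either case k holds — hence O(k).
Premise 5 is O(w -> ~k); contrapositively O(k -> ~w). Since O(k) holds, K gives O(~w).
Premise 3 is O(~w -> ~g); since O(~w), deontic closure gives O(~g).
Premise 4 is O(~g -> t); since O(~g), deontic closure gives O(t).
Premise 1, O(u -> ~t), contraposes to O(t -> ~u); with O(t) we get O(~u).
Premise 7 is O(~u -> m); since O(~u), deontic closure gives O(m).
Premises 2, 6, 9 do not contribute to this derivation.
So O(m) follows.

Yes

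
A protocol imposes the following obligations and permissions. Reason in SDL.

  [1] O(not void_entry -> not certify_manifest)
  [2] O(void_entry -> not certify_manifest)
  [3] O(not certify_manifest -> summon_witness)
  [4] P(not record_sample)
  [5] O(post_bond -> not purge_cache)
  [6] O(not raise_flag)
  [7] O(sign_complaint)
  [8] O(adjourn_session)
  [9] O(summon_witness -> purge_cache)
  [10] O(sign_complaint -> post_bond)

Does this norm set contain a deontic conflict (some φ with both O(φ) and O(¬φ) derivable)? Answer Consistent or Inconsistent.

Premises 1 and 2 are O(not void_entry -> not certify_manifest) and O(void_entry -> not certify_manifest); every ideal world satisfies not void_entry or void_entry, so in either case not certify_manifest holds — hence O(not certify_manifest).
Applying K to premise 3 (O(not certify_manifest -> summon_witness)) and O(not certify_manifest) yields O(summon_witness).
Premise 9 is O(summon_witness -> purge_cache); since O(summon_witness), deontic closure gives O(purge_cache).
Premise 5 is O(post_bond -> not purge_cache); contrapositively O(purge_cache -> not post_bond). Since O(purge_cache) holds, K gives O(not post_bond).
The contrapositive of premise 10 (O(sign_complaint -> post_bond)) is O(not post_bond -> not sign_complaint), and O(not post_bond) is already established, so O(not sign_complaint).
But premise 7 directly asserts O(sign_complaint).
We now have both O(not sign_complaint) and O(sign_complaint) — sign_complaint is simultaneously obligatory and forbidden, violating the D-axiom.

Inconsistent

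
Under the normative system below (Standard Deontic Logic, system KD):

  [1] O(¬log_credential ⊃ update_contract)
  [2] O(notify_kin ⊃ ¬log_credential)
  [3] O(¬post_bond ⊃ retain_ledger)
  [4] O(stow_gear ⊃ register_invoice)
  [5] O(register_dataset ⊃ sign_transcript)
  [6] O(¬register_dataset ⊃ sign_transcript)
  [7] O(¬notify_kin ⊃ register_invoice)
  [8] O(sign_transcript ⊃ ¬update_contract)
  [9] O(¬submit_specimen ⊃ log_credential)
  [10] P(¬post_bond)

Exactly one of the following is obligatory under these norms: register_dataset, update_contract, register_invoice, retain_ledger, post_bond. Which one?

By case analysis on register_dataset: premise 5 gives O(register_dataset ⊃ sign_transcript) and premise 6 gives O(¬register_dataset ⊃ sign_transcript), so O(sign_transcript) either way.
With premise 8, O(sign_transcript ⊃ ¬update_contract), the K-axiom yields O(¬update_contract).
Premise 1, O(¬log_credential ⊃ update_contract), contraposes to O(¬update_contract ⊃ log_credential); with O(¬update_contract) we get O(log_credential).
Premise 2, O(notify_kin ⊃ ¬log_credential), contraposes to O(log_credential ⊃ ¬notify_kin); with O(log_credential) we get O(¬notify_kin).
Premise 7 is O(¬notify_kin ⊃ register_invoice); since O(¬notify_kin), deontic closure gives O(register_invoice).
So O(register_invoice) holds — register_invoice is obligatory. None of the other listed options is made obligatory by any chain of premises.

register_invoice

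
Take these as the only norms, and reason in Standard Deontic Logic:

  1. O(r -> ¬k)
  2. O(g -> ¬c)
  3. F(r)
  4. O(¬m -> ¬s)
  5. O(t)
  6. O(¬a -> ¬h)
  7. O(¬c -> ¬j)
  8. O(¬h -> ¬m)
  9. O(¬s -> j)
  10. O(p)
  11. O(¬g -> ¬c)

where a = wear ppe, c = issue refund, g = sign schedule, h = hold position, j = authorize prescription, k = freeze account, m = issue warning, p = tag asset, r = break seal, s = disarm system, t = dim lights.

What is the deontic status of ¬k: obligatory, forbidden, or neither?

Neither

Premise 1 is O(r -> ¬k), but O(r) is not derivable from the premises, so it does not yield O(¬k).
No premise or chain of K-axiom applications forces O(¬k), and none forces O(k). So ¬k is neither obligatory nor forbidden under these norms.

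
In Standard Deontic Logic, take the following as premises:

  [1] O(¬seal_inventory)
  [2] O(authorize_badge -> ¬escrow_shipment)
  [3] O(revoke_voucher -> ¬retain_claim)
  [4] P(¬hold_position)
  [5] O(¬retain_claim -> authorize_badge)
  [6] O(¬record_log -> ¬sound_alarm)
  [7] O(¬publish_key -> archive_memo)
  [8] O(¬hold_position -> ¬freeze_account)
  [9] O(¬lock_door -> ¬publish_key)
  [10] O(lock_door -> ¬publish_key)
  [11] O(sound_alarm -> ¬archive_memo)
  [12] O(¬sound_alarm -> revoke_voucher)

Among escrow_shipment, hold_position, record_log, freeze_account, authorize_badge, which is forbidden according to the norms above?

Premises 9 and 10 cover both cases: O(¬lock_door -> ¬publish_key) and O(lock_door -> ¬publish_key). Since ¬lock_door ∨ lock_door is a tautology, O(¬publish_key) follows.
With premise 7, O(¬publish_key -> archive_memo), the K-axiom yields O(archive_memo).
Premise 11 is O(sound_alarm -> ¬archive_memo); contrapositively O(archive_memo -> ¬sound_alarm). Since O(archive_memo) holds, K gives O(¬sound_alarm).
With premise 12, O(¬sound_alarm -> revoke_voucher), the K-axiom yields O(revoke_voucher).
From O(revoke_voucher) and premise 3, O(revoke_voucher -> ¬retain_claim), we obtain O(¬retain_claim).
From O(¬retain_claim) and premise 5, O(¬retain_claim -> authorize_badge), we obtain O(authorize_badge).
From O(authorize_badge) and premise 2, O(authorize_badge -> ¬escrow_shipment), we obtain O(¬escrow_shipment).
So O(¬escrow_shipment) holds, i.e. escrow_shipment is forbidden. None of the other listed options is forbidden under the premises.

escrow_shipment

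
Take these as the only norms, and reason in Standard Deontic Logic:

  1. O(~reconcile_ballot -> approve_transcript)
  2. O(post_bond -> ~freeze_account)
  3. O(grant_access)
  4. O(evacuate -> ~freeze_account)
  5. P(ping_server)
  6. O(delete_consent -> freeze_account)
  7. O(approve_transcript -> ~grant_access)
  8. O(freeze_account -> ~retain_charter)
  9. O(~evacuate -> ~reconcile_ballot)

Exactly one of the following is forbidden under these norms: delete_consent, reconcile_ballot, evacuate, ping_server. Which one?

delete_consent

Premise 3 gives O(grant_access).
Premise 7 is O(approve_transcript -> ~grant_access); contrapositively O(grant_access -> ~approve_transcript). Since O(grant_access) holds, K gives O(~approve_transcript).
Premise 1, O(~reconcile_ballot -> approve_transcript), contraposes to O(~approve_transcript -> reconcile_ballot); with O(~approve_transcript) we get O(reconcile_ballot).
The contrapositive of premise 9 (O(~evacuate -> ~reconcile_ballot)) is O(reconcile_ballot -> evacuate), and O(reconcile_ballot) is already established, so O(evacuate).
Premise 4 is O(evacuate -> ~freeze_account); since O(evacuate), deontic closure gives O(~freeze_account).
Premise 6, O(delete_consent -> freeze_account), contraposes to O(~freeze_account -> ~delete_consent); with O(~freeze_account) we get O(~delete_consent).
So O(~delete_consent) holds, i.e. delete_consent is forbidden. None of the other listed options is forbidden under the premises.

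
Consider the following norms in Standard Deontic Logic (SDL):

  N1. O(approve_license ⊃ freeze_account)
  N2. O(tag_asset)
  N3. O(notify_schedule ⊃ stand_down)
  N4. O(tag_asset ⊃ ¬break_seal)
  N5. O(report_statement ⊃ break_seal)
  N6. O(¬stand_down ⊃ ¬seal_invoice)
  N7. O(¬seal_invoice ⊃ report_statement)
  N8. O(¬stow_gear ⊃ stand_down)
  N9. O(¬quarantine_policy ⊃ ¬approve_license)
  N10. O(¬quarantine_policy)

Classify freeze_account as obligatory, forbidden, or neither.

Neither

Premise 1 is O(approve_license ⊃ freeze_account), but O(approve_license) is not derivable from the premises, so it does not yield O(freeze_account).
No premise or chain of K-axiom applications forces O(freeze_account), and none forces O(¬freeze_account). So freeze_account is neither obligatory nor forbidden under these norms.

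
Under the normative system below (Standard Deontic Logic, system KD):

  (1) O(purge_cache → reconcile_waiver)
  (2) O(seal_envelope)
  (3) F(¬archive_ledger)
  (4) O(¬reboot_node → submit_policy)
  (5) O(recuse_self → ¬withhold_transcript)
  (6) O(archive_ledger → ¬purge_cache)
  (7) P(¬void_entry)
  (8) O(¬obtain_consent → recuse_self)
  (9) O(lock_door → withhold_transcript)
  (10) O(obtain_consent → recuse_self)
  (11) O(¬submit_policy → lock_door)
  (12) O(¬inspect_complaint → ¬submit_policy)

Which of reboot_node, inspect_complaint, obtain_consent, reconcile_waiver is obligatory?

inspect_complaint

Premises 10 and 8 cover both cases: O(obtain_consent → recuse_self) and O(¬obtain_consent → recuse_self). Since obtain_consent ∨ ¬obtain_consent is a tautology, O(recuse_self) follows.
Applying K to premise 5 (O(recuse_self → ¬withhold_transcript)) and O(recuse_self) yields O(¬withhold_transcript).
Premise 9 is O(lock_door → withhold_transcript); contrapositively O(¬withhold_transcript → ¬lock_door). Since O(¬withhold_transcript) holds, K gives O(¬lock_door).
Premise 11, O(¬submit_policy → lock_door), contraposes to O(¬lock_door → submit_policy); with O(¬lock_door) we get O(submit_policy).
Premise 12 is O(¬inspect_complaint → ¬submit_policy); contrapositively O(submit_policy → inspect_complaint). Since O(submit_policy) holds, K gives O(inspect_complaint).
So O(inspect_complaint) holds — inspect_complaint is obligatory. None of the other listed options is made obligatory by any chain of premises.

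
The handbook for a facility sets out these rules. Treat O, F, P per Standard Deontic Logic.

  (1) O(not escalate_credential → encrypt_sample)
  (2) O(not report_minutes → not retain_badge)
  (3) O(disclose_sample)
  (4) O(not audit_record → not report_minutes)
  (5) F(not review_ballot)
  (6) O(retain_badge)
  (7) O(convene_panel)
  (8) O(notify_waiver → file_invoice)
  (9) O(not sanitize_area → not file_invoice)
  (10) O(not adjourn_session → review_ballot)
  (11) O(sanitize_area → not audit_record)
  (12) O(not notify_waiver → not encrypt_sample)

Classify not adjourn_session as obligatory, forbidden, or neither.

Premise 10 is O(not adjourn_session → review_ballot); even if O(review_ballot) held, inferring O(not adjourn_session) would be affirming the consequent — invalid.
No premise or chain of K-axiom applications forces O(not adjourn_session), and none forces O(adjourn_session). So not adjourn_session is neither obligatory nor forbidden under these norms.

Neither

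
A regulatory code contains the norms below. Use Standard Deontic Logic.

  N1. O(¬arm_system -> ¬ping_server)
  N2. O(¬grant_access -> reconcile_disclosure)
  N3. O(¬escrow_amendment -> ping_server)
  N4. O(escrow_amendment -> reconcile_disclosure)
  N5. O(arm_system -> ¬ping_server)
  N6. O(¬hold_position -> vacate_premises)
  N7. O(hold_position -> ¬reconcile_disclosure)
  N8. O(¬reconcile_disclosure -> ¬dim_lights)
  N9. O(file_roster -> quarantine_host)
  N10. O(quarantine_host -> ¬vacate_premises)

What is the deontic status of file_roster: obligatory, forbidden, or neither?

By case analysis on arm_system: premise 5 gives O(arm_system -> ¬ping_server) and premise 1 gives O(¬arm_system -> ¬ping_server), so O(¬ping_server) either way.
Premise 3 is O(¬escrow_amendment -> ping_server); contrapositively O(¬ping_server -> escrow_amendment). Since O(¬ping_server) holds, K gives O(escrow_amendment).
From O(escrow_amendment) and premise 4, O(escrow_amendment -> reconcile_disclosure), we obtain O(reconcile_disclosure).
Premise 7 is O(hold_position -> ¬reconcile_disclosure); contrapositively O(reconcile_disclosure -> ¬hold_position). Since O(reconcile_disclosure) holds, K gives O(¬hold_position).
Applying K to premise 6 (O(¬hold_position -> vacate_premises)) and O(¬hold_position) yields O(vacate_premises).
Premise 10 is O(quarantine_host -> ¬vacate_premises); contrapositively O(vacate_premises -> ¬quarantine_host). Since O(vacate_premises) holds, K gives O(¬quarantine_host).
Premise 9 is O(file_roster -> quarantine_host); contrapositively O(¬quarantine_host -> ¬file_roster). Since O(¬quarantine_host) holds, K gives O(¬file_roster).
Premises 2, 8 do not contribute to this derivation.
Thus O(¬file_roster), which is F(file_roster): file_roster is forbidden.

Forbidden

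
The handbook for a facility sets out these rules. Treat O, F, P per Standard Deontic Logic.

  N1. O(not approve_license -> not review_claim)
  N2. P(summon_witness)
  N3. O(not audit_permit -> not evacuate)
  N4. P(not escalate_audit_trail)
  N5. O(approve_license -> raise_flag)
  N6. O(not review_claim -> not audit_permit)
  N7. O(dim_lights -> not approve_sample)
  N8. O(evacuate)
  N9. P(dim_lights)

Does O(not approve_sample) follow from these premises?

No

Premise 7 is O(dim_lights -> not approve_sample), but O(dim_lights) is not derivable from the premises (the permission P(dim_lights) asserts only not O(not dim_lights), not O(dim_lights)), so it does not yield O(not approve_sample).
No other premise forces O(not approve_sample). An ideal world satisfying every premise can still have not approve_sample false, so O(not approve_sample) is not derivable.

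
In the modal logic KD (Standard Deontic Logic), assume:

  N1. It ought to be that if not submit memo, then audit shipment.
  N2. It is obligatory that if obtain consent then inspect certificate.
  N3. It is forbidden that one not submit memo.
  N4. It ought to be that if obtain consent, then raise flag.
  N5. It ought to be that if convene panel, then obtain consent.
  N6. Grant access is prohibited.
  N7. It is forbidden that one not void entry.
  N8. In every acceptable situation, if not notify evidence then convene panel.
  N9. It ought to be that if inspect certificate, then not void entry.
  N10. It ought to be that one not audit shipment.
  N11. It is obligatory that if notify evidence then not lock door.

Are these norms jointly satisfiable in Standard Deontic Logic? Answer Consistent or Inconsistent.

Premise 1 is O(¬submit_memo → audit_shipment), but O(¬submit_memo) is not derivable from the premises, so it does not yield O(audit_shipment).
So O(audit_shipment) is not derivable, and the apparent clash with O(¬audit_shipment) does not arise.
A world satisfying every obligation exists (e.g. audit_shipment=false, convene_panel=false, grant_access=false, inspect_certificate=false, lock_door=false, notify_evidence=true, obtain_consent=false, raise_flag=false, submit_memo=true, void_entry=true); no atom is both obligatory and forbidden, so the set is consistent.

Consistent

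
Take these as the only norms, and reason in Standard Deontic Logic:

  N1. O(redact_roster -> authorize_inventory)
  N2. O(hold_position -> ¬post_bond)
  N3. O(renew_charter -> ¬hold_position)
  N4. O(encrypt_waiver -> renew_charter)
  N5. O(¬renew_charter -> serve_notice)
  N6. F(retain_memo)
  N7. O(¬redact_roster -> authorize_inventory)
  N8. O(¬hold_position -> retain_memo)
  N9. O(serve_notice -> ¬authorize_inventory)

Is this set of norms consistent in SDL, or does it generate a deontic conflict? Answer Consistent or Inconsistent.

Premises 7 and 1 cover both cases: O(¬redact_roster -> authorize_inventory) and O(redact_roster -> authorize_inventory). Since ¬redact_roster ∨ redact_roster is a tautology, O(authorize_inventory) follows.
Premise 9 is O(serve_notice -> ¬authorize_inventory); contrapositively O(authorize_inventory -> ¬serve_notice). Since O(authorize_inventory) holds, K gives O(¬serve_notice).
Premise 5, O(¬renew_charter -> serve_notice), contraposes to O(¬serve_notice -> renew_charter); with O(¬serve_notice) we get O(renew_charter).
Applying K to premise 3 (O(renew_charter -> ¬hold_position)) and O(renew_charter) yields O(¬hold_position).
With premise 8, O(¬hold_position -> retain_memo), the K-axiom yields O(retain_memo).
However, F(retain_memo) at premise 6 amounts to O(¬retain_memo).
We now have both O(retain_memo) and O(¬retain_memo) — retain_memo is simultaneously obligatory and forbidden, violating the D-axiom.

Inconsistent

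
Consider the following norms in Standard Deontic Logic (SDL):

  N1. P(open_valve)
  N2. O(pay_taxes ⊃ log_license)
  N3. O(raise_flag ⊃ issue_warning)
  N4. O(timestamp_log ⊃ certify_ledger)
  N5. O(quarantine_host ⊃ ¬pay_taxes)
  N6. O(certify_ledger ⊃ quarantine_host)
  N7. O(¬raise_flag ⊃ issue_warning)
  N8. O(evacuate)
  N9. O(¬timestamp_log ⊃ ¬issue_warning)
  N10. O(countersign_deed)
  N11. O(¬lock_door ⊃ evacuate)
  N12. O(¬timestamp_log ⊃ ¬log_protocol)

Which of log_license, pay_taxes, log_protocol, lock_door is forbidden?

By case analysis on ¬raise_flag: premise 7 gives O(¬raise_flag ⊃ issue_warning) and premise 3 gives O(raise_flag ⊃ issue_warning), so O(issue_warning) either way.
Premise 9 is O(¬timestamp_log ⊃ ¬issue_warning); contrapositively O(issue_warning ⊃ timestamp_log). Since O(issue_warning) holds, K gives O(timestamp_log).
With premise 4, O(timestamp_log ⊃ certify_ledger), the K-axiom yields O(certify_ledger).
From O(certify_ledger) and premise 6, O(certify_ledger ⊃ quarantine_host), we obtain O(quarantine_host).
From O(quarantine_host) and premise 5, O(quarantine_host ⊃ ¬pay_taxes), we obtain O(¬pay_taxes).
So O(¬pay_taxes) holds, i.e. pay_taxes is forbidden. None of the other listed options is forbidden under the premises.

pay_taxes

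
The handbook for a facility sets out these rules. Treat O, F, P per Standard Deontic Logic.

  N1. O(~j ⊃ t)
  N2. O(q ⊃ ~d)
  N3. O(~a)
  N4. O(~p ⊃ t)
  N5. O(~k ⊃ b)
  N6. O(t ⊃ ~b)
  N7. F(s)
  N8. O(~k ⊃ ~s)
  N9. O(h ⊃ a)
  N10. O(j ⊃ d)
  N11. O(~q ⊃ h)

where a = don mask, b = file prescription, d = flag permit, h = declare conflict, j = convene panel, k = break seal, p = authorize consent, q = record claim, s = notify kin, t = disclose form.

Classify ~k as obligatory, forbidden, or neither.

Forbidden

From premise 3 we have O(~a).
Premise 9, O(h ⊃ a), contraposes to O(~a ⊃ ~h); with O(~a) we get O(~h).
The contrapositive of premise 11 (O(~q ⊃ h)) is O(~h ⊃ q), and O(~h) is already established, so O(q).
Premise 2 is O(q ⊃ ~d); since O(q), deontic closure gives O(~d).
The contrapositive of premise 10 (O(j ⊃ d)) is O(~d ⊃ ~j), and O(~d) is already established, so O(~j).
Applying K to premise 1 (O(~j ⊃ t)) and O(~j) yields O(t).
Premise 6 is O(t ⊃ ~b); since O(t), deontic closure gives O(~b).
Premise 5 is O(~k ⊃ b); contrapositively O(~b ⊃ k). Since O(~b) holds, K gives O(k).
Premises 4, 7, 8 do not contribute to this derivation.
Thus O(k), which is F(~k): ~k is forbidden.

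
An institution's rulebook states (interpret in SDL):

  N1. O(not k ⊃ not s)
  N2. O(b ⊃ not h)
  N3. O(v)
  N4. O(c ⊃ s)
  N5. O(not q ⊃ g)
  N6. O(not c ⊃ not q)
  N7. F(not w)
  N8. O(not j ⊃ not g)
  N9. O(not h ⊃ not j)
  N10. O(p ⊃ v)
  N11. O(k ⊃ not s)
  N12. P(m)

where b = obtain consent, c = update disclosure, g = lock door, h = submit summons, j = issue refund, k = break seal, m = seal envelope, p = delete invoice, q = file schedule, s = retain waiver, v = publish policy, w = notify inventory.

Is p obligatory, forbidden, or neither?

Premise 10 is O(p ⊃ v); even if O(v) held, inferring O(p) would be affirming the consequent — invalid.
No premise or chain of K-axiom applications forces O(p), and none forces O(not p). So p is neither obligatory nor forbidden under these norms.

Neither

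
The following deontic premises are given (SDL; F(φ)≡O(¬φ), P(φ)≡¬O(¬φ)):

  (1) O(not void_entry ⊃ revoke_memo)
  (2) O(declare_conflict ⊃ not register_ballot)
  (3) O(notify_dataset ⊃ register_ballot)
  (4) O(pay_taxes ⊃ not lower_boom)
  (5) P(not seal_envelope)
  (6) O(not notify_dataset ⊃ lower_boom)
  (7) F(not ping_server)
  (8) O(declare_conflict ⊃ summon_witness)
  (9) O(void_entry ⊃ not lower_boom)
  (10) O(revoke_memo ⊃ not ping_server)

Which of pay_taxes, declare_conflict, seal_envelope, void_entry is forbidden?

Premise 7, F(not ping_server), is equivalent to O(ping_server).
Premise 10, O(revoke_memo ⊃ not ping_server), contraposes to O(ping_server ⊃ not revoke_memo); with O(ping_server) we get O(not revoke_memo).
Premise 1 is O(not void_entry ⊃ revoke_memo); contrapositively O(not revoke_memo ⊃ void_entry). Since O(not revoke_memo) holds, K gives O(void_entry).
With premise 9, O(void_entry ⊃ not lower_boom), the K-axiom yields O(not lower_boom).
Premise 6 is O(not notify_dataset ⊃ lower_boom); contrapositively O(not lower_boom ⊃ notify_dataset). Since O(not lower_boom) holds, K gives O(notify_dataset).
Applying K to premise 3 (O(notify_dataset ⊃ register_ballot)) and O(notify_dataset) yields O(register_ballot).
Premise 2, O(declare_conflict ⊃ not register_ballot), contraposes to O(register_ballot ⊃ not declare_conflict); with O(register_ballot) we get O(not declare_conflict).
So O(not declare_conflict) holds, i.e. declare_conflict is forbidden. None of the other listed options is forbidden under the premises.

declare_conflict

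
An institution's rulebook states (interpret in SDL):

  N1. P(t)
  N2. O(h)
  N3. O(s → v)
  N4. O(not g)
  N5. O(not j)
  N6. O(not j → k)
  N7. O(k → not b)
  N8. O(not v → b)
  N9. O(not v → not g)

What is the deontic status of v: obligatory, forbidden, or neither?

Obligatory

From premise 5 we have O(not j).
With premise 6, O(not j → k), the K-axiom yields O(k).
Premise 7 is O(k → not b); since O(k), deontic closure gives O(not b).
Premise 8 is O(not v → b); contrapositively O(not b → v). Since O(not b) holds, K gives O(v).
Premises 1, 2, 3, 4, 9 do not contribute to this derivation.
Hence v is obligatory.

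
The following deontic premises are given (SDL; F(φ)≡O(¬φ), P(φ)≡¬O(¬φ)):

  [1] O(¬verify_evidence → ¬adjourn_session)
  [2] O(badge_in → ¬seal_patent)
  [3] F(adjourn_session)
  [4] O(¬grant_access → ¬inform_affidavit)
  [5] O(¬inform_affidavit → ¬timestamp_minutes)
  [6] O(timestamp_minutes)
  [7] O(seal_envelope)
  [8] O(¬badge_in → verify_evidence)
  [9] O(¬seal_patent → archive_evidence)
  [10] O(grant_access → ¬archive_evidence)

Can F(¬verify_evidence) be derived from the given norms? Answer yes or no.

From premise 6 we have O(timestamp_minutes).
Premise 5 is O(¬inform_affidavit → ¬timestamp_minutes); contrapositively O(timestamp_minutes → inform_affidavit). Since O(timestamp_minutes) holds, K gives O(inform_affidavit).
The contrapositive of premise 4 (O(¬grant_access → ¬inform_affidavit)) is O(inform_affidavit → grant_access), and O(inform_affidavit) is already established, so O(grant_access).
With premise 10, O(grant_access → ¬archive_evidence), the K-axiom yields O(¬archive_evidence).
Premise 9 is O(¬seal_patent → archive_evidence); contrapositively O(¬archive_evidence → seal_patent). Since O(¬archive_evidence) holds, K gives O(seal_patent).
Premise 2, O(badge_in → ¬seal_patent), contraposes to O(seal_patent → ¬badge_in); with O(seal_patent) we get O(¬badge_in).
Applying K to premise 8 (O(¬badge_in → verify_evidence)) and O(¬badge_in) yields O(verify_evidence).
Premises 1, 3, 7 do not contribute to this derivation.
So O(verify_evidence) holds, i.e. F(¬verify_evidence). The claim follows.

Yes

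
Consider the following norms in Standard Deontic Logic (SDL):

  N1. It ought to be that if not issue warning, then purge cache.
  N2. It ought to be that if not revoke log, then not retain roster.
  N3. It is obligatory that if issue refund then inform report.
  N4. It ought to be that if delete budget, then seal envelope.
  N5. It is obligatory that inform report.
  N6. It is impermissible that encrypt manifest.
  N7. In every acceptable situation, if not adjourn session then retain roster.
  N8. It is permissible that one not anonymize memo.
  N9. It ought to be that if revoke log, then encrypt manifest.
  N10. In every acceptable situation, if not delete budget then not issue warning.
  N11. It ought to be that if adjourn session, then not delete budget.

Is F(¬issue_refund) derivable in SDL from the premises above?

No

Premise 3 is O(issue_refund → inform_report); even if O(inform_report) held, inferring O(issue_refund) would be affirming the consequent — invalid.
No other premise forces O(issue_refund). An ideal world satisfying every premise can still have ¬issue_refund true, so F(¬issue_refund) is not derivable.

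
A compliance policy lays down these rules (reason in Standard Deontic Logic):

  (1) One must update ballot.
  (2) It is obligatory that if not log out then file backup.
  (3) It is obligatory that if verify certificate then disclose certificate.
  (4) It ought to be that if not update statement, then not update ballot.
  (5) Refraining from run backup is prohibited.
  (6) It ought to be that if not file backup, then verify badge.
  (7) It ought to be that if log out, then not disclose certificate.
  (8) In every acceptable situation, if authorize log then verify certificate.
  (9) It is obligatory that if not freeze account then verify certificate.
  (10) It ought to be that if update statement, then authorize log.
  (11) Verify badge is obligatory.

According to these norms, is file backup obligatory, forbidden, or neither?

Premise 1 gives O(update_ballot).
The contrapositive of premise 4 (O(¬update_statement → ¬update_ballot)) is O(update_ballot → update_statement), and O(update_ballot) is already established, so O(update_statement).
Applying K to premise 10 (O(update_statement → authorize_log)) and O(update_statement) yields O(authorize_log).
From O(authorize_log) and premise 8, O(authorize_log → verify_certificate), we obtain O(verify_certificate).
Applying K to premise 3 (O(verify_certificate → disclose_certificate)) and O(verify_certificate) yields O(disclose_certificate).
Premise 7, O(log_out → ¬disclose_certificate), contraposes to O(disclose_certificate → ¬log_out); with O(disclose_certificate) we get O(¬log_out).
With premise 2, O(¬log_out → file_backup), the K-axiom yields O(file_backup).
Premises 5, 6, 9, 11 do not contribute to this derivation.
Hence file_backup is obligatory.

Obligatory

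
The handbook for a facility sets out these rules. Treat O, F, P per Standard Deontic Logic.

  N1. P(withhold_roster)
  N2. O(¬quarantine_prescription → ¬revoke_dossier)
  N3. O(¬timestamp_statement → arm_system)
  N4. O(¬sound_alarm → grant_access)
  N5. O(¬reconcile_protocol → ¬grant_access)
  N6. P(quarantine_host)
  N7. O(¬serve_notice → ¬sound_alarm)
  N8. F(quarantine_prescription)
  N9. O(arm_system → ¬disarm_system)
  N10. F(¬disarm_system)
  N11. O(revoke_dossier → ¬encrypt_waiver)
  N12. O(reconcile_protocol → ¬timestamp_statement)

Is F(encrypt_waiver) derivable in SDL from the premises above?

Premise 11 is O(revoke_dossier → ¬encrypt_waiver), but O(revoke_dossier) is not derivable from the premises, so it does not yield O(¬encrypt_waiver).
No other premise forces O(¬encrypt_waiver). An ideal world satisfying every premise can still have encrypt_waiver true, so F(encrypt_waiver) is not derivable.

No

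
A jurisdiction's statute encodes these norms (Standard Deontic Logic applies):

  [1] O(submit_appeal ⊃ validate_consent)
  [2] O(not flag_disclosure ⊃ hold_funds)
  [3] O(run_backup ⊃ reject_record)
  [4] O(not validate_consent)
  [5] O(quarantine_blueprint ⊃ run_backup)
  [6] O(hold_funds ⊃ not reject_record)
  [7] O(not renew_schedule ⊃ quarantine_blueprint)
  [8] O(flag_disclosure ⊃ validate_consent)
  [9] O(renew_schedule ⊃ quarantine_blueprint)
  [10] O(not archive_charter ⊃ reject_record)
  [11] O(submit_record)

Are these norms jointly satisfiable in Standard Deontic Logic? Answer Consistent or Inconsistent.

Inconsistent

Premises 9 and 7 are O(renew_schedule ⊃ quarantine_blueprint) and O(not renew_schedule ⊃ quarantine_blueprint); every ideal world satisfies renew_schedule or not renew_schedule, so in either case quarantine_blueprint holds — hence O(quarantine_blueprint).
With premise 5, O(quarantine_blueprint ⊃ run_backup), the K-axiom yields O(run_backup).
From O(run_backup) and premise 3, O(run_backup ⊃ reject_record), we obtain O(reject_record).
Premise 6 is O(hold_funds ⊃ not reject_record); contrapositively O(reject_record ⊃ not hold_funds). Since O(reject_record) holds, K gives O(not hold_funds).
Premise 2 is O(not flag_disclosure ⊃ hold_funds); contrapositively O(not hold_funds ⊃ flag_disclosure). Since O(not hold_funds) holds, K gives O(flag_disclosure).
Applying K to premise 8 (O(flag_disclosure ⊃ validate_consent)) and O(flag_disclosure) yields O(validate_consent).
Yet premise 4 states O(not validate_consent).
We now have both O(validate_consent) and O(not validate_consent) — validate_consent is simultaneously obligatory and forbidden, violating the D-axiom.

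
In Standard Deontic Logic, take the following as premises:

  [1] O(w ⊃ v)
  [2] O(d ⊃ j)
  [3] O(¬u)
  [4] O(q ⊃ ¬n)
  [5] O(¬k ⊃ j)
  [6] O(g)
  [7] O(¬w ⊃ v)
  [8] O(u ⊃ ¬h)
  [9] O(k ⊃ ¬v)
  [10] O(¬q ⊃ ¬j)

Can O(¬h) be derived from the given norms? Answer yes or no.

No

Premise 8 is O(u ⊃ ¬h), but O(u) is not derivable from the premises, so it does not yield O(¬h).
No other premise forces O(¬h). An ideal world satisfying every premise can still have ¬h false, so O(¬h) is not derivable.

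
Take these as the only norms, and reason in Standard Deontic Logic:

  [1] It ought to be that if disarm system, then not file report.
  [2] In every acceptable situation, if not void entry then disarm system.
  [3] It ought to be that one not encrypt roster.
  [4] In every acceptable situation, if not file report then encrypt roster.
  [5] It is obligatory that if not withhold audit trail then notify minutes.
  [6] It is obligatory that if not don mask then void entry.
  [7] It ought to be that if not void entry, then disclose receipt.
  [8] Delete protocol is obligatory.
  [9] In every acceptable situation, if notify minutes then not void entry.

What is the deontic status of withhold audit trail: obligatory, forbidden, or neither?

Premise 3 states O(¬encrypt_roster) outright.
Premise 4 is O(¬file_report → encrypt_roster); contrapositively O(¬encrypt_roster → file_report). Since O(¬encrypt_roster) holds, K gives O(file_report).
Premise 1, O(disarm_system → ¬file_report), contraposes to O(file_report → ¬disarm_system); with O(file_report) we get O(¬disarm_system).
The contrapositive of premise 2 (O(¬void_entry → disarm_system)) is O(¬disarm_system → void_entry), and O(¬disarm_system) is already established, so O(void_entry).
Premise 9, O(notify_minutes → ¬void_entry), contraposes to O(void_entry → ¬notify_minutes); with O(void_entry) we get O(¬notify_minutes).
Premise 5 is O(¬withhold_audit_trail → notify_minutes); contrapositively O(¬notify_minutes → withhold_audit_trail). Since O(¬notify_minutes) holds, K gives O(withhold_audit_trail).
Premises 6, 7, 8 do not contribute to this derivation.
Hence withhold_audit_trail is obligatory.

Obligatory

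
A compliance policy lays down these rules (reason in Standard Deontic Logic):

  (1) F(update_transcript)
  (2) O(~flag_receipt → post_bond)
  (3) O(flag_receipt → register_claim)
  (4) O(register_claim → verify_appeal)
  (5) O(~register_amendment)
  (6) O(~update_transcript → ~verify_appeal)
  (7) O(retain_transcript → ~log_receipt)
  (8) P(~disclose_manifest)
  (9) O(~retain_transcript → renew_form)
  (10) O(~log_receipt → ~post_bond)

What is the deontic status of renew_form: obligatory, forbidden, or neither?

Obligatory

Premise 1 is F(update_transcript), i.e. O(~update_transcript).
Premise 6 is O(~update_transcript → ~verify_appeal); since O(~update_transcript), deontic closure gives O(~verify_appeal).
Premise 4 is O(register_claim → verify_appeal); contrapositively O(~verify_appeal → ~register_claim). Since O(~verify_appeal) holds, K gives O(~register_claim).
The contrapositive of premise 3 (O(flag_receipt → register_claim)) is O(~register_claim → ~flag_receipt), and O(~register_claim) is already established, so O(~flag_receipt).
Applying K to premise 2 (O(~flag_receipt → post_bond)) and O(~flag_receipt) yields O(post_bond).
Premise 10, O(~log_receipt → ~post_bond), contraposes to O(post_bond → log_receipt); with O(post_bond) we get O(log_receipt).
Premise 7 is O(retain_transcript → ~log_receipt); contrapositively O(log_receipt → ~retain_transcript). Since O(log_receipt) holds, K gives O(~retain_transcript).
With premise 9, O(~retain_transcript → renew_form), the K-axiom yields O(renew_form).
Premises 5, 8 do not contribute to this derivation.
Hence renew_form is obligatory.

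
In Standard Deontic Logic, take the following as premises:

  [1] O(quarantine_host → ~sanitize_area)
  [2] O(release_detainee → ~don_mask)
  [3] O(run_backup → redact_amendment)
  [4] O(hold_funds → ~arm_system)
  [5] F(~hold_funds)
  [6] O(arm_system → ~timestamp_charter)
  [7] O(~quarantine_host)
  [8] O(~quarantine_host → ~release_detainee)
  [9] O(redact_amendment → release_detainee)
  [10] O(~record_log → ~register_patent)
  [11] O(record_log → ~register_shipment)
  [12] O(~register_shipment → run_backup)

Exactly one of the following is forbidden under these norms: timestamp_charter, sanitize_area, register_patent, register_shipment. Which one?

register_patent

Premise 7 states O(~quarantine_host) outright.
Premise 8 is O(~quarantine_host → ~release_detainee); since O(~quarantine_host), deontic closure gives O(~release_detainee).
Premise 9 is O(redact_amendment → release_detainee); contrapositively O(~release_detainee → ~redact_amendment). Since O(~release_detainee) holds, K gives O(~redact_amendment).
Premise 3 is O(run_backup → redact_amendment); contrapositively O(~redact_amendment → ~run_backup). Since O(~redact_amendment) holds, K gives O(~run_backup).
Premise 12 is O(~register_shipment → run_backup); contrapositively O(~run_backup → register_shipment). Since O(~run_backup) holds, K gives O(register_shipment).
The contrapositive of premise 11 (O(record_log → ~register_shipment)) is O(register_shipment → ~record_log), and O(register_shipment) is already established, so O(~record_log).
With premise 10, O(~record_log → ~register_patent), the K-axiom yields O(~register_patent).
So O(~register_patent) holds, i.e. register_patent is forbidden. None of the other listed options is forbidden under the premises.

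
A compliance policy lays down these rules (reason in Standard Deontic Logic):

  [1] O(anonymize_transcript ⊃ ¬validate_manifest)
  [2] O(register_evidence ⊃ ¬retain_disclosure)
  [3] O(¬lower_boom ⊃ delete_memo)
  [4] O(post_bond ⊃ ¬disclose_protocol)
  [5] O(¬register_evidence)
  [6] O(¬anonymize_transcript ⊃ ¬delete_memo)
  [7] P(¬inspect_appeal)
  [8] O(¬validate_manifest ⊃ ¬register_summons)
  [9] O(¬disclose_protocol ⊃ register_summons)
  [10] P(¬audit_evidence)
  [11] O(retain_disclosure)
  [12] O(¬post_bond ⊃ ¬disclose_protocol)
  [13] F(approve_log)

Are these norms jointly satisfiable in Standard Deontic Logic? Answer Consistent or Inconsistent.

Premise 2 is O(register_evidence ⊃ ¬retain_disclosure), but O(register_evidence) is not derivable from the premises, so it does not yield O(¬retain_disclosure).
So O(¬retain_disclosure) is not derivable, and the apparent clash with O(retain_disclosure) does not arise.
A world satisfying every obligation exists (e.g. anonymize_transcript=false, approve_log=false, audit_evidence=false, delete_memo=false, disclose_protocol=false, inspect_appeal=false, lower_boom=true, post_bond=false, register_evidence=false, register_summons=true, retain_disclosure=true, validate_manifest=true); no atom is both obligatory and forbidden, so the set is consistent.

Consistent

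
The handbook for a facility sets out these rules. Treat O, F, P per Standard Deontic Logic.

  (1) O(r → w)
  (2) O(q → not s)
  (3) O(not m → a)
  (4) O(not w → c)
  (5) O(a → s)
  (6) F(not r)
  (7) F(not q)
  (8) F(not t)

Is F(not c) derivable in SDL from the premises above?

Premise 4 is O(not w → c), but O(not w) is not derivable from the premises, so it does not yield O(c).
No other premise forces O(c). An ideal world satisfying every premise can still have not c true, so F(not c) is not derivable.

No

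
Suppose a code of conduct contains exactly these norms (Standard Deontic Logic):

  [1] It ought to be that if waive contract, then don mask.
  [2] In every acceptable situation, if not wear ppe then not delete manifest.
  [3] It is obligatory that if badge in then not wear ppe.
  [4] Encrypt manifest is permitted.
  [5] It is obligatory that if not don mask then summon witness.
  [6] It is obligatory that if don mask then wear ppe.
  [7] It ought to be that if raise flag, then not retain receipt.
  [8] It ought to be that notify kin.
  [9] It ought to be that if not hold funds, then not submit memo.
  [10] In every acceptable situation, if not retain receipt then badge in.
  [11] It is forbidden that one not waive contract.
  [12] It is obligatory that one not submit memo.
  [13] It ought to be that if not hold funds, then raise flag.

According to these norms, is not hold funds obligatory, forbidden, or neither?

Forbidden

Premise 11 is F(¬waive_contract), i.e. O(waive_contract).
From O(waive_contract) and premise 1, O(waive_contract → don_mask), we obtain O(don_mask).
With premise 6, O(don_mask → wear_ppe), the K-axiom yields O(wear_ppe).
Premise 3, O(badge_in → ¬wear_ppe), contraposes to O(wear_ppe → ¬badge_in); with O(wear_ppe) we get O(¬badge_in).
Premise 10, O(¬retain_receipt → badge_in), contraposes to O(¬badge_in → retain_receipt); with O(¬badge_in) we get O(retain_receipt).
Premise 7 is O(raise_flag → ¬retain_receipt); contrapositively O(retain_receipt → ¬raise_flag). Since O(retain_receipt) holds, K gives O(¬raise_flag).
The contrapositive of premise 13 (O(¬hold_funds → raise_flag)) is O(¬raise_flag → hold_funds), and O(¬raise_flag) is already established, so O(hold_funds).
Premises 2, 4, 5, 8, 9, 12 do not contribute to this derivation.
Thus O(hold_funds), which is F(¬hold_funds): ¬hold_funds is forbidden.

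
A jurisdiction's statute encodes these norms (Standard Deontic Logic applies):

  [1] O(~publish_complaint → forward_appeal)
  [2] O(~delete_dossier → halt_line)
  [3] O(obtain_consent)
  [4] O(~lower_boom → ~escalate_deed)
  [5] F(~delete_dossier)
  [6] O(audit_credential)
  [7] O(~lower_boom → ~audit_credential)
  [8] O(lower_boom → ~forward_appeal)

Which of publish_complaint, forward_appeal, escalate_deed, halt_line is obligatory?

Premise 6 states O(audit_credential) outright.
Premise 7 is O(~lower_boom → ~audit_credential); contrapositively O(audit_credential → lower_boom). Since O(audit_credential) holds, K gives O(lower_boom).
With premise 8, O(lower_boom → ~forward_appeal), the K-axiom yields O(~forward_appeal).
The contrapositive of premise 1 (O(~publish_complaint → forward_appeal)) is O(~forward_appeal → publish_complaint), and O(~forward_appeal) is already established, so O(publish_complaint).
So O(publish_complaint) holds — publish_complaint is obligatory. None of the other listed options is made obligatory by any chain of premises.

publish_complaint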